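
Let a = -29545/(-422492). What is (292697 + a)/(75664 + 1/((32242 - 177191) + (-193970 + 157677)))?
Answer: 11206389550071249/2896920898650002 ≈ 3.8684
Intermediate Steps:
a = 29545/422492 (a = -29545*(-1/422492) = 29545/422492 ≈ 0.069930)
(292697 + a)/(75664 + 1/((32242 - 177191) + (-193970 + 157677))) = (292697 + 29545/422492)/(75664 + 1/((32242 - 177191) + (-193970 + 157677))) = 123662170469/(422492*(75664 + 1/(-144949 - 36293))) = 123662170469/(422492*(75664 + 1/(-181242))) = 123662170469/(422492*(75664 - 1/181242)) = 123662170469/(422492*(13713494687/181242)) = (123662170469/422492)*(181242/13713494687) = 11206389550071249/2896920898650002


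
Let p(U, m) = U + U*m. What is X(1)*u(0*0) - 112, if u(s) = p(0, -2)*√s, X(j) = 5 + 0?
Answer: -112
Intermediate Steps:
X(j) = 5
u(s) = 0 (u(s) = (0*(1 - 2))*√s = (0*(-1))*√s = 0*√s = 0)
X(1)*u(0*0) - 112 = 5*0 - 112 = 0 - 112 = -112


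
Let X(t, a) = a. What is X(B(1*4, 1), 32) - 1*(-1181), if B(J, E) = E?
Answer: 1213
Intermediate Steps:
X(B(1*4, 1), 32) - 1*(-1181) = 32 - 1*(-1181) = 32 + 1181 = 1213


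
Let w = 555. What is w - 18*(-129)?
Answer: 2877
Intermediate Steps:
w - 18*(-129) = 555 - 18*(-129) = 555 - 1*(-2322) = 555 + 2322 = 2877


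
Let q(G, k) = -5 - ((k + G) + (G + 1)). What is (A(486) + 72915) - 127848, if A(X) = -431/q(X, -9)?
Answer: -53229646/969 ≈ -54933.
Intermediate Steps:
q(G, k) = -6 - k - 2*G (q(G, k) = -5 - ((G + k) + (1 + G)) = -5 - (1 + k + 2*G) = -5 + (-1 - k - 2*G) = -6 - k - 2*G)
A(X) = -431/(3 - 2*X) (A(X) = -431/(-6 - 1*(-9) - 2*X) = -431/(-6 + 9 - 2*X) = -431/(3 - 2*X))
(A(486) + 72915) - 127848 = (431/(-3 + 2*486) + 72915) - 127848 = (431/(-3 + 972) + 72915) - 127848 = (431/969 + 72915) - 127848 = 70655066/969 - 127848 = -53229646/969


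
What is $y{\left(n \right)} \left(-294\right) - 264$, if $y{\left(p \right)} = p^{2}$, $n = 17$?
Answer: $-85230$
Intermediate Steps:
$y{\left(n \right)} \left(-294\right) - 264 = 17^{2} \left(-294\right) - 264 = 289 \left(-294\right) - 264 = -84966 - 264 = -85230$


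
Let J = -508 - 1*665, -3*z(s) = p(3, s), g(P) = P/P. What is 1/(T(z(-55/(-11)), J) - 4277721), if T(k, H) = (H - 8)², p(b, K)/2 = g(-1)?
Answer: -1/2882960 ≈ -3.4687e-7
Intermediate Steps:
g(P) = 1
p(b, K) = 2 (p(b, K) = 2*1 = 2)
z(s) = -⅔ (z(s) = -⅓*2 = -⅔)
J = -1173 (J = -508 - 665 = -1173)
T(k, H) = (-8 + H)²
1/(T(z(-55/(-11)), J) - 4277721) = 1/((-8 - 1173)² - 4277721) = 1/((-1181)² - 4277721) = 1/(1394761 - 4277721) = 1/(-2882960) = -1/2882960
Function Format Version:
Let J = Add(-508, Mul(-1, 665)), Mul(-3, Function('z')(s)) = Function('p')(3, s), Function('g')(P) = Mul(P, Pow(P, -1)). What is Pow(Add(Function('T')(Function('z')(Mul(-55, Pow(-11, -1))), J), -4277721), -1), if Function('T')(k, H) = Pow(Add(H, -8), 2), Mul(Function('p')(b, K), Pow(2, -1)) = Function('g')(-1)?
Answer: Rational(-1, 2882960) ≈ -3.4687e-7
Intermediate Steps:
Function('g')(P) = 1
Function('p')(b, K) = 2 (Function('p')(b, K) = Mul(2, 1) = 2)
Function('z')(s) = Rational(-2, 3) (Function('z')(s) = Mul(Rational(-1, 3), 2) = Rational(-2, 3))
J = -1173 (J = Add(-508, -665) = -1173)
Function('T')(k, H) = Pow(Add(-8, H), 2)
Pow(Add(Function('T')(Function('z')(Mul(-55, Pow(-11, -1))), J), -4277721), -1) = Pow(Add(Pow(Add(-8, -1173), 2), -4277721), -1) = Pow(Add(Pow(-1181, 2), -4277721), -1) = Pow(Add(1394761, -4277721), -1) = Pow(-2882960, -1) = Rational(-1, 2882960)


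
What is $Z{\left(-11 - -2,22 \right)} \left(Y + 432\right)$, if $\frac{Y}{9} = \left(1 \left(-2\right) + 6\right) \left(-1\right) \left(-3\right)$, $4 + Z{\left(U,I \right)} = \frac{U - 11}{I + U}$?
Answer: $- \frac{38880}{13} \approx -2990.8$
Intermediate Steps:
$Z{\left(U,I \right)} = -4 + \frac{-11 + U}{I + U}$ ($Z{\left(U,I \right)} = -4 + \frac{U - 11}{I + U} = -4 + \frac{-11 + U}{I + U}$)
$Y = 108$ ($Y = 9 \left(1 \left(-2\right) + 6\right) \left(-1\right) \left(-3\right) = 9 \left(-2 + 6\right) \left(-1\right) \left(-3\right) = 9 \cdot 4 \left(-1\right) \left(-3\right) = 9 \left(\left(-4\right) \left(-3\right)\right) = 9 \cdot 12 = 108$)
$Z{\left(-11 - -2,22 \right)} \left(Y + 432\right) = \frac{-11 - 88 - 3 \left(-11 - -2\right)}{22 - 9} \left(108 + 432\right) = \frac{-11 - 88 - 3 \left(-11 + 2\right)}{22 + \left(-11 + 2\right)} 540 = \frac{-11 - 88 - -27}{22 - 9} \cdot 540 = \frac{-11 - 88 + 27}{13} \cdot 540 = \frac{1}{13} \left(-72\right) 540 = \left(- \frac{72}{13}\right) 540 = - \frac{38880}{13}$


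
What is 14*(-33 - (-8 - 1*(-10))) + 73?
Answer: -417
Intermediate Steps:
14*(-33 - (-8 - 1*(-10))) + 73 = 14*(-33 - (-8 + 10)) + 73 = 14*(-33 - 1*2) + 73 = 14*(-33 - 2) + 73 = 14*(-35) + 73 = -490 + 73 = -417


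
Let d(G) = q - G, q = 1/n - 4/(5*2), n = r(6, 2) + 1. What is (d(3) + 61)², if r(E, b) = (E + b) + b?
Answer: 10067929/3025 ≈ 3328.2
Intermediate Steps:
r(E, b) = E + 2*b
n = 11 (n = (6 + 2*2) + 1 = (6 + 4) + 1 = 10 + 1 = 11)
q = -17/55 (q = 1/11 - 4/(5*2) = 1*(1/11) - 4/10 = 1/11 - 4*⅒ = 1/11 - ⅖ = -17/55 ≈ -0.30909)
d(G) = -17/55 - G
(d(3) + 61)² = ((-17/55 - 1*3) + 61)² = ((-17/55 - 3) + 61)² = (-182/55 + 61)² = (3173/55)² = 10067929/3025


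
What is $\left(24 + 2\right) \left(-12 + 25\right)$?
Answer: $338$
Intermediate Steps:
$\left(24 + 2\right) \left(-12 + 25\right) = 26 \cdot 13 = 338$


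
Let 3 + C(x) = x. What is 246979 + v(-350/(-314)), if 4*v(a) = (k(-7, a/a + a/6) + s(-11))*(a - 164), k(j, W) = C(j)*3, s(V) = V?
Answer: 156151305/628 ≈ 2.4865e+5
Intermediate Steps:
C(x) = -3 + x
k(j, W) = -9 + 3*j (k(j, W) = (-3 + j)*3 = -9 + 3*j)
v(a) = 1681 - 41*a/4 (v(a) = (((-9 + 3*(-7)) - 11)*(a - 164))/4 = (((-9 - 21) - 11)*(-164 + a))/4 = ((-30 - 11)*(-164 + a))/4 = (-41*(-164 + a))/4 = (6724 - 41*a)/4 = 1681 - 41*a/4)
246979 + v(-350/(-314)) = 246979 + (1681 - (-7175)/(2*(-314))) = 246979 + (1681 - (-7175)*(-1)/(2*314)) = 246979 + (1681 - 41/4*175/157) = 246979 + (1681 - 7175/628) = 246979 + 1048493/628 = 156151305/628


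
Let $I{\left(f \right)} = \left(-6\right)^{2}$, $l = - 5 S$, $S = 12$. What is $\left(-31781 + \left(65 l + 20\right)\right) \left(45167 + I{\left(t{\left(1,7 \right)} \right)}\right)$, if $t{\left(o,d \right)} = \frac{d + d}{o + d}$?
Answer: $-1611984183$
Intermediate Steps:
$t{\left(o,d \right)} = \frac{2 d}{d + o}$
$l = -60$ ($l = \left(-5\right) 12 = -60$)
$I{\left(f \right)} = 36$
$\left(-31781 + \left(65 l + 20\right)\right) \left(45167 + I{\left(t{\left(1,7 \right)} \right)}\right) = \left(-31781 + \left(65 \left(-60\right) + 20\right)\right) \left(45167 + 36\right) = \left(-31781 + \left(-3900 + 20\right)\right) 45203 = \left(-31781 - 3880\right) 45203 = \left(-35661\right) 45203 = -1611984183$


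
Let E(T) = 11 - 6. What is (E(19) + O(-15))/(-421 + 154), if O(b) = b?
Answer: 10/267 ≈ 0.037453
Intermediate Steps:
E(T) = 5
(E(19) + O(-15))/(-421 + 154) = (5 - 15)/(-421 + 154) = -10/(-267) = -10*(-1/267) = 10/267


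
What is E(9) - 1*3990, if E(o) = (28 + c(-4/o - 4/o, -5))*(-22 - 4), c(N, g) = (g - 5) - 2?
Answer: -4406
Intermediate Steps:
c(N, g) = -7 + g (c(N, g) = (-5 + g) - 2 = -7 + g)
E(o) = -416 (E(o) = (28 + (-7 - 5))*(-22 - 4) = (28 - 12)*(-26) = 16*(-26) = -416)
E(9) - 1*3990 = -416 - 1*3990 = -416 - 3990 = -4406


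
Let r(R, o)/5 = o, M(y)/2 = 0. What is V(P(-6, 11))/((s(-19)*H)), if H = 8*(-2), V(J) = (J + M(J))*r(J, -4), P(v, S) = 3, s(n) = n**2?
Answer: 15/1444 ≈ 0.010388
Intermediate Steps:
M(y) = 0 (M(y) = 2*0 = 0)
r(R, o) = 5*o
V(J) = -20*J (V(J) = (J + 0)*(5*(-4)) = J*(-20) = -20*J)
H = -16
V(P(-6, 11))/((s(-19)*H)) = (-20*3)/(((-19)**2*(-16))) = -60/(361*(-16)) = -60/(-5776) = -60*(-1/5776) = 15/1444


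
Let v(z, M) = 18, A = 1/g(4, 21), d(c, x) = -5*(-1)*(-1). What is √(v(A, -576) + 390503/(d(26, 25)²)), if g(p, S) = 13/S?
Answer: √390953/5 ≈ 125.05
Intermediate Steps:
d(c, x) = -5 (d(c, x) = 5*(-1) = -5)
A = 21/13 (A = 1/(13/21) = 21/13 ≈ 1.6154)
√(v(A, -576) + 390503/(d(26, 25)²)) = √(18 + 390503/((-5)²)) = √(18 + 390503/25) = √(390953/25) = √390953/5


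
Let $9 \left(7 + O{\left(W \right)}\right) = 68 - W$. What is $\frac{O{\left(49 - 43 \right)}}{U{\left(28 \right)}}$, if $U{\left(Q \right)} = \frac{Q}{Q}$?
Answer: $- \frac{1}{9} \approx -0.11111$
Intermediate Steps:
$O{\left(W \right)} = \frac{5}{9} - \frac{W}{9}$ ($O{\left(W \right)} = -7 + \frac{68 - W}{9} = -7 - \left(- \frac{68}{9} + \frac{W}{9}\right) = \frac{5}{9} - \frac{W}{9}$)
$U{\left(Q \right)} = 1$
$\frac{O{\left(49 - 43 \right)}}{U{\left(28 \right)}} = \frac{\frac{5}{9} - \frac{49 - 43}{9}}{1} = \left(\frac{5}{9} - \frac{2}{3}\right) 1 = \left(- \frac{1}{9}\right) 1 = - \frac{1}{9}$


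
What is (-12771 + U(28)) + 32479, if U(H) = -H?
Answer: 19680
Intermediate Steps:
(-12771 + U(28)) + 32479 = (-12771 - 1*28) + 32479 = (-12771 - 28) + 32479 = -12799 + 32479 = 19680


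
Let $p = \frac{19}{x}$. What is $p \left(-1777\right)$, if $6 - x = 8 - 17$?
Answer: $- \frac{33763}{15} \approx -2250.9$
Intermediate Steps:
$x = 15$ ($x = 6 - \left(8 - 17\right) = 6 - -9 = 6 + 9 = 15$)
$p = \frac{19}{15} \approx 1.2667$
$p \left(-1777\right) = \frac{19}{15} \left(-1777\right) = - \frac{33763}{15}$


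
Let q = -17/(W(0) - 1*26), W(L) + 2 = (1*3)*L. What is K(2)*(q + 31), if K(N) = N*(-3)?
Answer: -2655/14 ≈ -189.64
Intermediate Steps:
W(L) = -2 + 3*L (W(L) = -2 + (1*3)*L = -2 + 3*L)
K(N) = -3*N
q = 17/28 (q = -17/((-2 + 3*0) - 1*26) = -17/((-2 + 0) - 26) = -17/(-2 - 26) = -17/(-28) = -17*(-1/28) = 17/28 ≈ 0.60714)
K(2)*(q + 31) = (-3*2)*(17/28 + 31) = -6*885/28 = -2655/14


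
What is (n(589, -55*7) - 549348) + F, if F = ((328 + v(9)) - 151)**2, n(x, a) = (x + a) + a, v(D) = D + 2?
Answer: -514185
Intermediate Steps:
v(D) = 2 + D
n(x, a) = x + 2*a (n(x, a) = (a + x) + a = x + 2*a)
F = 35344 (F = ((328 + (2 + 9)) - 151)**2 = ((328 + 11) - 151)**2 = (339 - 151)**2 = 188**2 = 35344)
(n(589, -55*7) - 549348) + F = ((589 + 2*(-55*7)) - 549348) + 35344 = ((589 + 2*(-385)) - 549348) + 35344 = ((589 - 770) - 549348) + 35344 = (-181 - 549348) + 35344 = -549529 + 35344 = -514185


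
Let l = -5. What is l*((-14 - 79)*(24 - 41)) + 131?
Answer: -7774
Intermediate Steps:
l*((-14 - 79)*(24 - 41)) + 131 = -5*(-14 - 79)*(24 - 41) + 131 = -(-465)*(-17) + 131 = -5*1581 + 131 = -7905 + 131 = -7774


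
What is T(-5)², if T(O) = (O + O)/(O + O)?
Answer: 1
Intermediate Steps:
T(O) = 1 (T(O) = (2*O)/((2*O)) = (2*O)*(1/(2*O)) = 1)
T(-5)² = 1² = 1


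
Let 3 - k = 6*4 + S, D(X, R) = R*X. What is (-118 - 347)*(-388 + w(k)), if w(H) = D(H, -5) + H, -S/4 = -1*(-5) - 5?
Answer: 141360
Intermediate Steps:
S = 0 (S = -4*(-1*(-5) - 5) = -4*(5 - 5) = -4*0 = 0)
k = -21 (k = 3 - (6*4 + 0) = 3 - (24 + 0) = 3 - 1*24 = 3 - 24 = -21)
w(H) = -4*H (w(H) = -5*H + H = -4*H)
(-118 - 347)*(-388 + w(k)) = (-118 - 347)*(-388 - 4*(-21)) = -465*(-388 + 84) = -465*(-304) = 141360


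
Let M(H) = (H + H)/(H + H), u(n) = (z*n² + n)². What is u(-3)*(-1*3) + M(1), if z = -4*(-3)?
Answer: -33074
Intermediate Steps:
z = 12
u(n) = (n + 12*n²)² (u(n) = (12*n² + n)² = (n + 12*n²)²)
M(H) = 1 (M(H) = (2*H)/((2*H)) = (2*H)*(1/(2*H)) = 1)
u(-3)*(-1*3) + M(1) = ((-3)²*(1 + 12*(-3))²)*(-1*3) + 1 = (9*(1 - 36)²)*(-3) + 1 = (9*(-35)²)*(-3) + 1 = (9*1225)*(-3) + 1 = 11025*(-3) + 1 = -33075 + 1 = -33074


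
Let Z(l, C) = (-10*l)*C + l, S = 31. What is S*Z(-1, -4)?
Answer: -1271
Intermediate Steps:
Z(l, C) = l - 10*C*l (Z(l, C) = -10*C*l + l = l - 10*C*l)
S*Z(-1, -4) = 31*(-(1 - 10*(-4))) = 31*(-(1 + 40)) = 31*(-1*41) = 31*(-41) = -1271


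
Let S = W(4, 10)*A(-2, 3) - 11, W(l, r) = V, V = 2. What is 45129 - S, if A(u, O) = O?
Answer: 45134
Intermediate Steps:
W(l, r) = 2
S = -5 (S = 2*3 - 11 = 6 - 11 = -5)
45129 - S = 45129 - 1*(-5) = 45129 + 5 = 45134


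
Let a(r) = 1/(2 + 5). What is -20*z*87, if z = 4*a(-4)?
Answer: -6960/7 ≈ -994.29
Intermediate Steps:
a(r) = ⅐ (a(r) = 1/7 = ⅐)
z = 4/7 (z = 4*(⅐) = 4/7 ≈ 0.57143)
-20*z*87 = -20*4/7*87 = -80/7*87 = -6960/7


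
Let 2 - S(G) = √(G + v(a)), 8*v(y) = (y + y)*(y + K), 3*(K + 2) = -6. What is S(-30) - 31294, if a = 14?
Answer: -31292 - √5 ≈ -31294.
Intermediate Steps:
K = -4 (K = -2 + (⅓)*(-6) = -2 - 2 = -4)
v(y) = y*(-4 + y)/4 (v(y) = ((y + y)*(y - 4))/8 = ((2*y)*(-4 + y))/8 = (2*y*(-4 + y))/8 = y*(-4 + y)/4)
S(G) = 2 - √(35 + G) (S(G) = 2 - √(G + (¼)*14*(-4 + 14)) = 2 - √(G + (¼)*14*10) = 2 - √(G + 35) = 2 - √(35 + G))
S(-30) - 31294 = (2 - √(35 - 30)) - 31294 = (2 - √5) - 31294 = -31292 - √5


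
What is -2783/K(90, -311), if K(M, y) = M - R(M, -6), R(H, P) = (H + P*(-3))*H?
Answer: 2783/9630 ≈ 0.28899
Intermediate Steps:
R(H, P) = H*(H - 3*P) (R(H, P) = (H - 3*P)*H = H*(H - 3*P))
K(M, y) = M - M*(18 + M) (K(M, y) = M - M*(M - 3*(-6)) = M - M*(M + 18) = M - M*(18 + M))
-2783/K(90, -311) = -2783*1/(90*(-17 - 1*90)) = -2783*1/(90*(-17 - 90)) = -2783/(90*(-107)) = -2783/(-9630) = -2783*(-1/9630) = 2783/9630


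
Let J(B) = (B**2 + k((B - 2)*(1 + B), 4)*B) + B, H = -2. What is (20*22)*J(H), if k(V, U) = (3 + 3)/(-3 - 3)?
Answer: 1760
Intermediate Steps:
k(V, U) = -1 (k(V, U) = 6/(-6) = 6*(-1/6) = -1)
J(B) = B**2 (J(B) = (B**2 - B) + B = B**2)
(20*22)*J(H) = (20*22)*(-2)**2 = 440*4 = 1760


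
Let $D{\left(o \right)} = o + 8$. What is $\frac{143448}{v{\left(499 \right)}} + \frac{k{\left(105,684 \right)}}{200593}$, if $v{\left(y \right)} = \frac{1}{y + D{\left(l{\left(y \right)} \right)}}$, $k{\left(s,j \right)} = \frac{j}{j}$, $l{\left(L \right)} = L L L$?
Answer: $\frac{3575309806479315985}{200593} \approx 1.7824 \cdot 10^{13}$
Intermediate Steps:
$l{\left(L \right)} = L^{3}$ ($l{\left(L \right)} = L^{2} L = L^{3}$)
$k{\left(s,j \right)} = 1$
$D{\left(o \right)} = 8 + o$
$v{\left(y \right)} = \frac{1}{8 + y + y^{3}}$ ($v{\left(y \right)} = \frac{1}{y + \left(8 + y^{3}\right)} = \frac{1}{8 + y + y^{3}}$)
$\frac{143448}{v{\left(499 \right)}} + \frac{k{\left(105,684 \right)}}{200593} = \frac{143448}{\frac{1}{8 + 499 + 499^{3}}} + 1 \cdot \frac{1}{200593} = \frac{143448}{\frac{1}{8 + 499 + 124251499}} + 1 \cdot \frac{1}{200593} = \frac{143448}{\frac{1}{124252006}} + \frac{1}{200593} = 143448 \frac{1}{\frac{1}{124252006}} + \frac{1}{200593} = 143448 \cdot 124252006 + \frac{1}{200593} = 17823701756688 + \frac{1}{200593} = \frac{3575309806479315985}{200593}$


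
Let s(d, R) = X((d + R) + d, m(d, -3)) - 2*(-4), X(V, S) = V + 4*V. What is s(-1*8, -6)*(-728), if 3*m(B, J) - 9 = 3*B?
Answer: 74256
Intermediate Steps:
m(B, J) = 3 + B (m(B, J) = 3 + (3*B)/3 = 3 + B)
X(V, S) = 5*V
s(d, R) = 8 + 5*R + 10*d (s(d, R) = 5*((d + R) + d) - 2*(-4) = 5*((R + d) + d) - 1*(-8) = 5*(R + 2*d) + 8 = (5*R + 10*d) + 8 = 8 + 5*R + 10*d)
s(-1*8, -6)*(-728) = (8 + 5*(-6) + 10*(-1*8))*(-728) = (8 - 30 + 10*(-8))*(-728) = (8 - 30 - 80)*(-728) = -102*(-728) = 74256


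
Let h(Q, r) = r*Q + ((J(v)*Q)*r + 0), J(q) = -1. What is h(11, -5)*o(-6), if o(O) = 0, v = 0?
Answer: 0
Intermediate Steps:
h(Q, r) = 0 (h(Q, r) = r*Q + ((-Q)*r + 0) = Q*r + (-Q*r + 0) = Q*r - Q*r = 0)
h(11, -5)*o(-6) = 0*0 = 0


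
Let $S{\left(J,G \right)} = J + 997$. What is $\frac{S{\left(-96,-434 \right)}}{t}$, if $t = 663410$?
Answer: $\frac{901}{663410} \approx 0.0013581$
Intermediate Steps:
$S{\left(J,G \right)} = 997 + J$
$\frac{S{\left(-96,-434 \right)}}{t} = \frac{997 - 96}{663410} = 901 \cdot \frac{1}{663410} = \frac{901}{663410}$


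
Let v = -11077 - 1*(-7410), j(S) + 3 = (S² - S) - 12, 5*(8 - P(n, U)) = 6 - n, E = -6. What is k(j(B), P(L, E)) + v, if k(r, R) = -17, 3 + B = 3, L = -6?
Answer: -3684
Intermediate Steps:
B = 0 (B = -3 + 3 = 0)
P(n, U) = 34/5 + n/5 (P(n, U) = 8 - (6 - n)/5 = 8 + (-6/5 + n/5) = 34/5 + n/5)
j(S) = -15 + S² - S (j(S) = -3 + ((S² - S) - 12) = -3 + (-12 + S² - S) = -15 + S² - S)
v = -3667 (v = -11077 + 7410 = -3667)
k(j(B), P(L, E)) + v = -17 - 3667 = -3684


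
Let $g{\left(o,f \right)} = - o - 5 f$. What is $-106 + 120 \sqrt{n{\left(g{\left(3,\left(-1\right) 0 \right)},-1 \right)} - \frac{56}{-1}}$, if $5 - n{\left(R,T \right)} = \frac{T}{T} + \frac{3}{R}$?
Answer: $-106 + 120 \sqrt{61} \approx 831.23$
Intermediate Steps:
$n{\left(R,T \right)} = 4 - \frac{3}{R}$ ($n{\left(R,T \right)} = 5 - \left(\frac{T}{T} + \frac{3}{R}\right) = 5 - \left(1 + \frac{3}{R}\right) = 4 - \frac{3}{R}$)
$-106 + 120 \sqrt{n{\left(g{\left(3,\left(-1\right) 0 \right)},-1 \right)} - \frac{56}{-1}} = -106 + 120 \sqrt{\left(4 - \frac{3}{\left(-1\right) 3 - 5 \left(\left(-1\right) 0\right)}\right) - \frac{56}{-1}} = -106 + 120 \sqrt{\left(4 - \frac{3}{-3 - 0}\right) - -56} = -106 + 120 \sqrt{\left(4 - \frac{3}{-3 + 0}\right) + 56} = -106 + 120 \sqrt{\left(4 - \frac{3}{-3}\right) + 56} = -106 + 120 \sqrt{\left(4 - -1\right) + 56} = -106 + 120 \sqrt{\left(4 + 1\right) + 56} = -106 + 120 \sqrt{5 + 56} = -106 + 120 \sqrt{61}$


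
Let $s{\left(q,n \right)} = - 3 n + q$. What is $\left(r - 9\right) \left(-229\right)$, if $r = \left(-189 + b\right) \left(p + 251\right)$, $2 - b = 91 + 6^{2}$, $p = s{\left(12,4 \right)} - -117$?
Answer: $26463469$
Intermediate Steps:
$s{\left(q,n \right)} = q - 3 n$
$p = 117$ ($p = \left(12 - 12\right) - -117 = \left(12 - 12\right) + 117 = 0 + 117 = 117$)
$b = -125$ ($b = 2 - \left(91 + 6^{2}\right) = 2 - \left(91 + 36\right) = 2 - 127 = -125$)
$r = -115552$ ($r = \left(-189 - 125\right) \left(117 + 251\right) = \left(-314\right) 368 = -115552$)
$\left(r - 9\right) \left(-229\right) = \left(-115552 - 9\right) \left(-229\right) = \left(-115561\right) \left(-229\right) = 26463469$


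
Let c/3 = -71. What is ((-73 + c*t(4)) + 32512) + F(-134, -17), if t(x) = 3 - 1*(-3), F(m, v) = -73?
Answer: 31088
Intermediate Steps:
c = -213 (c = 3*(-71) = -213)
t(x) = 6 (t(x) = 3 + 3 = 6)
((-73 + c*t(4)) + 32512) + F(-134, -17) = ((-73 - 213*6) + 32512) - 73 = ((-73 - 1278) + 32512) - 73 = (-1351 + 32512) - 73 = 31161 - 73 = 31088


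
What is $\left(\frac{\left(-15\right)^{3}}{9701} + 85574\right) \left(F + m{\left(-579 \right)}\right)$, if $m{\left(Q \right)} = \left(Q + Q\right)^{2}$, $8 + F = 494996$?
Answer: $\frac{1524115550964048}{9701} \approx 1.5711 \cdot 10^{11}$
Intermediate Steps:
$F = 494988$ ($F = -8 + 494996 = 494988$)
$m{\left(Q \right)} = 4 Q^{2}$ ($m{\left(Q \right)} = \left(2 Q\right)^{2} = 4 Q^{2}$)
$\left(\frac{\left(-15\right)^{3}}{9701} + 85574\right) \left(F + m{\left(-579 \right)}\right) = \left(\frac{\left(-15\right)^{3}}{9701} + 85574\right) \left(494988 + 4 \left(-579\right)^{2}\right) = \left(\left(-3375\right) \frac{1}{9701} + 85574\right) \left(494988 + 4 \cdot 335241\right) = \left(- \frac{3375}{9701} + 85574\right) \left(494988 + 1340964\right) = \frac{830149999}{9701} \cdot 1835952 = \frac{1524115550964048}{9701}$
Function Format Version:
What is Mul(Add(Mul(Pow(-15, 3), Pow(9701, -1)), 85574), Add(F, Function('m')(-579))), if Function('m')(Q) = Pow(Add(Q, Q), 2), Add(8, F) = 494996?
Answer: Rational(1524115550964048, 9701) ≈ 1.5711e+11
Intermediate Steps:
F = 494988 (F = Add(-8, 494996) = 494988)
Function('m')(Q) = Mul(4, Pow(Q, 2)) (Function('m')(Q) = Pow(Mul(2, Q), 2) = Mul(4, Pow(Q, 2)))
Mul(Add(Mul(Pow(-15, 3), Pow(9701, -1)), 85574), Add(F, Function('m')(-579))) = Mul(Add(Mul(Pow(-15, 3), Pow(9701, -1)), 85574), Add(494988, Mul(4, Pow(-579, 2)))) = Mul(Add(Mul(-3375, Rational(1, 9701)), 85574), Add(494988, Mul(4, 335241))) = Mul(Add(Rational(-3375, 9701), 85574), Add(494988, 1340964)) = Mul(Rational(830149999, 9701), 1835952) = Rational(1524115550964048, 9701)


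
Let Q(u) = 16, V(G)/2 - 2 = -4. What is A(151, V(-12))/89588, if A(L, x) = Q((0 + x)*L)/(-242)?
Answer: -2/2710037 ≈ -7.3800e-7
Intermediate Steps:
V(G) = -4 (V(G) = 4 + 2*(-4) = 4 - 8 = -4)
A(L, x) = -8/121 (A(L, x) = 16/(-242) = 16*(-1/242) = -8/121)
A(151, V(-12))/89588 = -8/121/89588 = -8/121*1/89588 = -2/2710037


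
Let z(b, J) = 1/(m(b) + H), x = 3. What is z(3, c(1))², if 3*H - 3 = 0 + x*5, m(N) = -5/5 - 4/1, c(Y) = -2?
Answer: 1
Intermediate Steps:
m(N) = -5 (m(N) = -5*⅕ - 4*1 = -1 - 4 = -5)
H = 6 (H = 1 + (0 + 3*5)/3 = 1 + (0 + 15)/3 = 1 + (⅓)*15 = 1 + 5 = 6)
z(b, J) = 1 (z(b, J) = 1/(-5 + 6) = 1/1 = 1)
z(3, c(1))² = 1² = 1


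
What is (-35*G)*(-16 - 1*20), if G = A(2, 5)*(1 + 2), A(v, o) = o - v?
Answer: 11340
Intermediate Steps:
G = 9 (G = (5 - 1*2)*(1 + 2) = (5 - 2)*3 = 3*3 = 9)
(-35*G)*(-16 - 1*20) = (-35*9)*(-16 - 1*20) = -315*(-16 - 20) = -315*(-36) = 11340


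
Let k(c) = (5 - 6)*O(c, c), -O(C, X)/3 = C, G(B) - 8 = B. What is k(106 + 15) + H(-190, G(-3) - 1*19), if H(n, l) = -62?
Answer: 301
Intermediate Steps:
G(B) = 8 + B
O(C, X) = -3*C
k(c) = 3*c (k(c) = (5 - 6)*(-3*c) = -(-3)*c = 3*c)
k(106 + 15) + H(-190, G(-3) - 1*19) = 3*(106 + 15) - 62 = 3*121 - 62 = 363 - 62 = 301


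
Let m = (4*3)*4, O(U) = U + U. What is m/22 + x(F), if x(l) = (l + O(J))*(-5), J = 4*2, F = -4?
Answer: -636/11 ≈ -57.818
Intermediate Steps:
J = 8
O(U) = 2*U
x(l) = -80 - 5*l (x(l) = (l + 2*8)*(-5) = (l + 16)*(-5) = (16 + l)*(-5) = -80 - 5*l)
m = 48 (m = 12*4 = 48)
m/22 + x(F) = 48/22 + (-80 - 5*(-4)) = (1/22)*48 + (-80 + 20) = 24/11 - 60 = -636/11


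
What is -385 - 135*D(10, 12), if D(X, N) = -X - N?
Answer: 2585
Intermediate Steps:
D(X, N) = -N - X
-385 - 135*D(10, 12) = -385 - 135*(-1*12 - 1*10) = -385 - 135*(-12 - 10) = -385 - 135*(-22) = -385 + 2970 = 2585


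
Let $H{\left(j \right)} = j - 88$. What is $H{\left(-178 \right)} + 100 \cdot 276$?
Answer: $27334$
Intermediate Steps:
$H{\left(j \right)} = -88 + j$
$H{\left(-178 \right)} + 100 \cdot 276 = \left(-88 - 178\right) + 100 \cdot 276 = -266 + 27600 = 27334$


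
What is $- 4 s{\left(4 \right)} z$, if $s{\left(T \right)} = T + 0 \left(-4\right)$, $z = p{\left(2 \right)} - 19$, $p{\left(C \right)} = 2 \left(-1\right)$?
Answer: $336$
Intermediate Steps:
$p{\left(C \right)} = -2$
$z = -21$ ($z = -2 - 19 = -21$)
$s{\left(T \right)} = T$ ($s{\left(T \right)} = T + 0 = T$)
$- 4 s{\left(4 \right)} z = \left(-4\right) 4 \left(-21\right) = \left(-16\right) \left(-21\right) = 336$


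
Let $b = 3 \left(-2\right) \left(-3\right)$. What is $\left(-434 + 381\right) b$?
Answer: $-954$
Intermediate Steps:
$b = 18$ ($b = \left(-6\right) \left(-3\right) = 18$)
$\left(-434 + 381\right) b = \left(-434 + 381\right) 18 = \left(-53\right) 18 = -954$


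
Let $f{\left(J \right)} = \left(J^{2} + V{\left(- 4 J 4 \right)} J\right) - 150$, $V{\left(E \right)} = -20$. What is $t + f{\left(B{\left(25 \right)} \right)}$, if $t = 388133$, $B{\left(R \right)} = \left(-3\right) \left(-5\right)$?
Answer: $387908$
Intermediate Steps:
$B{\left(R \right)} = 15$
$f{\left(J \right)} = -150 + J^{2} - 20 J$ ($f{\left(J \right)} = \left(J^{2} - 20 J\right) - 150 = -150 + J^{2} - 20 J$)
$t + f{\left(B{\left(25 \right)} \right)} = 388133 - \left(450 - 225\right) = 388133 - 225 = 387908$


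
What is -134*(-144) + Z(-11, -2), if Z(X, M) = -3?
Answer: 19293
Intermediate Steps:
-134*(-144) + Z(-11, -2) = -134*(-144) - 3 = 19296 - 3 = 19293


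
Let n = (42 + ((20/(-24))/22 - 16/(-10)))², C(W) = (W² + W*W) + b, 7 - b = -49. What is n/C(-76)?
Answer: 826620001/5056444800 ≈ 0.16348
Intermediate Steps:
b = 56 (b = 7 - 1*(-49) = 7 + 49 = 56)
C(W) = 56 + 2*W² (C(W) = (W² + W*W) + 56 = (W² + W²) + 56 = 2*W² + 56 = 56 + 2*W²)
n = 826620001/435600 (n = (42 + ((20*(-1/24))*(1/22) - 16*(-⅒)))² = (42 + (-⅚*1/22 + 8/5))² = (42 + (-5/132 + 8/5))² = (42 + 1031/660)² = (28751/660)² = 826620001/435600 ≈ 1897.7)
n/C(-76) = 826620001/(435600*(56 + 2*(-76)²)) = 826620001/(435600*(56 + 2*5776)) = 826620001/(435600*(56 + 11552)) = (826620001/435600)/11608 = (826620001/435600)*(1/11608) = 826620001/5056444800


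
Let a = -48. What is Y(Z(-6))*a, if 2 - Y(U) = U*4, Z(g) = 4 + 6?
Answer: 1824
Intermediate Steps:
Z(g) = 10
Y(U) = 2 - 4*U (Y(U) = 2 - U*4 = 2 - 4*U)
Y(Z(-6))*a = (2 - 4*10)*(-48) = (2 - 40)*(-48) = -38*(-48) = 1824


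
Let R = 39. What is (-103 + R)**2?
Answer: 4096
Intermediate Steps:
(-103 + R)**2 = (-103 + 39)**2 = (-64)**2 = 4096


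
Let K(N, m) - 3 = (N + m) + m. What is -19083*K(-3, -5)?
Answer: 190830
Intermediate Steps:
K(N, m) = 3 + N + 2*m (K(N, m) = 3 + ((N + m) + m) = 3 + (N + 2*m) = 3 + N + 2*m)
-19083*K(-3, -5) = -19083*(3 - 3 + 2*(-5)) = -19083*(3 - 3 - 10) = -19083*(-10) = 190830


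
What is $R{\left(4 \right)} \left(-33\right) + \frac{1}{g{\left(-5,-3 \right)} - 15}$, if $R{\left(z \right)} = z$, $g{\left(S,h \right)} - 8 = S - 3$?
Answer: $- \frac{1981}{15} \approx -132.07$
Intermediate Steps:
$g{\left(S,h \right)} = 5 + S$ ($g{\left(S,h \right)} = 8 + \left(S - 3\right) = 8 + \left(-3 + S\right) = 5 + S$)
$R{\left(4 \right)} \left(-33\right) + \frac{1}{g{\left(-5,-3 \right)} - 15} = 4 \left(-33\right) + \frac{1}{\left(5 - 5\right) - 15} = -132 + \frac{1}{0 - 15} = -132 + \frac{1}{-15} = -132 - \frac{1}{15} = - \frac{1981}{15}$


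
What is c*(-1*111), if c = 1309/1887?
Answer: -77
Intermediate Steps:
c = 77/111 (c = 1309*(1/1887) = 77/111 ≈ 0.69369)
c*(-1*111) = 77*(-1*111)/111 = (77/111)*(-111) = -77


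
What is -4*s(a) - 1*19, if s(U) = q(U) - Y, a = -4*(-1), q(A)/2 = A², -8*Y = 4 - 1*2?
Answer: -148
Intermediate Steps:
Y = -¼ (Y = -(4 - 1*2)/8 = -(4 - 2)/8 = -⅛*2 = -¼ ≈ -0.25000)
q(A) = 2*A²
a = 4
s(U) = ¼ + 2*U² (s(U) = 2*U² - 1*(-¼) = 2*U² + ¼ = ¼ + 2*U²)
-4*s(a) - 1*19 = -4*(¼ + 2*4²) - 1*19 = -4*(¼ + 2*16) - 19 = -4*(¼ + 32) - 19 = -4*129/4 - 19 = -129 - 19 = -148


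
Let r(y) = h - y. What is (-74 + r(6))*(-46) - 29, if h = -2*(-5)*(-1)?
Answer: 4111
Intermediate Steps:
h = -10 (h = 10*(-1) = -10)
r(y) = -10 - y
(-74 + r(6))*(-46) - 29 = (-74 + (-10 - 1*6))*(-46) - 29 = (-74 + (-10 - 6))*(-46) - 29 = (-74 - 16)*(-46) - 29 = -90*(-46) - 29 = 4140 - 29 = 4111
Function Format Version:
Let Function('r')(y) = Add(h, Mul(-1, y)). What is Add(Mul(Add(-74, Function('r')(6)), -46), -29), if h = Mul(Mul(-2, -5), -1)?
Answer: 4111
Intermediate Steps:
h = -10 (h = Mul(10, -1) = -10)
Function('r')(y) = Add(-10, Mul(-1, y))
Add(Mul(Add(-74, Function('r')(6)), -46), -29) = Add(Mul(Add(-74, Add(-10, Mul(-1, 6))), -46), -29) = Add(Mul(Add(-74, Add(-10, -6)), -46), -29) = Add(Mul(Add(-74, -16), -46), -29) = Add(Mul(-90, -46), -29) = Add(4140, -29) = 4111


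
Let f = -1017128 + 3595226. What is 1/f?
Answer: 1/2578098 ≈ 3.8788e-7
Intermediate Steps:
f = 2578098
1/f = 1/2578098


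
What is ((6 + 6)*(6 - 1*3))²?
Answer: 1296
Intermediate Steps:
((6 + 6)*(6 - 1*3))² = (12*(6 - 3))² = (12*3)² = 36² = 1296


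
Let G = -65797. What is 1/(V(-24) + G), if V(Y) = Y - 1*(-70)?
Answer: -1/65751 ≈ -1.5209e-5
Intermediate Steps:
V(Y) = 70 + Y (V(Y) = Y + 70 = 70 + Y)
1/(V(-24) + G) = 1/((70 - 24) - 65797) = 1/(46 - 65797) = 1/(-65751) = -1/65751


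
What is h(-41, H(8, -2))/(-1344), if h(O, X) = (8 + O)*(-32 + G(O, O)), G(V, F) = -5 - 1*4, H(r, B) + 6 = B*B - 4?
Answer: -451/448 ≈ -1.0067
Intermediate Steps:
H(r, B) = -10 + B**2 (H(r, B) = -6 + (B*B - 4) = -6 + (B**2 - 4) = -6 + (-4 + B**2) = -10 + B**2)
G(V, F) = -9 (G(V, F) = -5 - 4 = -9)
h(O, X) = -328 - 41*O (h(O, X) = (8 + O)*(-32 - 9) = (8 + O)*(-41) = -328 - 41*O)
h(-41, H(8, -2))/(-1344) = (-328 - 41*(-41))/(-1344) = (-328 + 1681)*(-1/1344) = 1353*(-1/1344) = -451/448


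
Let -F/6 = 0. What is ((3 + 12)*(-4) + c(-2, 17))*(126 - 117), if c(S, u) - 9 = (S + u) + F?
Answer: -324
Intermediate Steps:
F = 0 (F = -6*0 = 0)
c(S, u) = 9 + S + u (c(S, u) = 9 + ((S + u) + 0) = 9 + (S + u) = 9 + S + u)
((3 + 12)*(-4) + c(-2, 17))*(126 - 117) = ((3 + 12)*(-4) + (9 - 2 + 17))*(126 - 117) = (15*(-4) + 24)*9 = (-60 + 24)*9 = -36*9 = -324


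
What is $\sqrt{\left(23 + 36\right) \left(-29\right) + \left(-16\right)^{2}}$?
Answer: $i \sqrt{1455} \approx 38.144 i$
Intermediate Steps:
$\sqrt{\left(23 + 36\right) \left(-29\right) + \left(-16\right)^{2}} = \sqrt{59 \left(-29\right) + 256} = \sqrt{-1711 + 256} = \sqrt{-1455} = i \sqrt{1455}$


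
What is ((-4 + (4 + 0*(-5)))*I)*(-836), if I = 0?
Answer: 0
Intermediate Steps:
((-4 + (4 + 0*(-5)))*I)*(-836) = ((-4 + (4 + 0*(-5)))*0)*(-836) = ((-4 + (4 + 0))*0)*(-836) = ((-4 + 4)*0)*(-836) = (0*0)*(-836) = 0*(-836) = 0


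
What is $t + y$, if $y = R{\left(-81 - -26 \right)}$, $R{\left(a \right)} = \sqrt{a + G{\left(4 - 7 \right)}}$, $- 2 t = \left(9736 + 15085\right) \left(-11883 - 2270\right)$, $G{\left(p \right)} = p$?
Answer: $\frac{351291613}{2} + i \sqrt{58} \approx 1.7565 \cdot 10^{8} + 7.6158 i$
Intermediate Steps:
$t = \frac{351291613}{2}$ ($t = - \frac{\left(9736 + 15085\right) \left(-11883 - 2270\right)}{2} = - \frac{24821 \left(-14153\right)}{2} = \left(- \frac{1}{2}\right) \left(-351291613\right) = \frac{351291613}{2} \approx 1.7565 \cdot 10^{8}$)
$R{\left(a \right)} = \sqrt{-3 + a}$ ($R{\left(a \right)} = \sqrt{a + \left(4 - 7\right)} = \sqrt{a - 3} = \sqrt{-3 + a}$)
$y = i \sqrt{58}$ ($y = \sqrt{-3 - 55} = \sqrt{-58} = i \sqrt{58} \approx 7.6158 i$)
$t + y = \frac{351291613}{2} + i \sqrt{58}$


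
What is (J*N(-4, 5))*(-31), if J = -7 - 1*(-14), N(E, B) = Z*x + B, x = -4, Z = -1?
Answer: -1953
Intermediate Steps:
N(E, B) = 4 + B (N(E, B) = -1*(-4) + B = 4 + B)
J = 7 (J = -7 + 14 = 7)
(J*N(-4, 5))*(-31) = (7*(4 + 5))*(-31) = (7*9)*(-31) = 63*(-31) = -1953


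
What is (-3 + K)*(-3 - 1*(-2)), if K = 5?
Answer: -2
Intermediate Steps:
(-3 + K)*(-3 - 1*(-2)) = (-3 + 5)*(-3 - 1*(-2)) = 2*(-3 + 2) = 2*(-1) = -2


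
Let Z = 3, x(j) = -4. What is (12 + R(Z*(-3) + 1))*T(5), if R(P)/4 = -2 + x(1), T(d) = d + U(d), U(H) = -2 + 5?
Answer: -96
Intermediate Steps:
U(H) = 3
T(d) = 3 + d (T(d) = d + 3 = 3 + d)
R(P) = -24 (R(P) = 4*(-2 - 4) = 4*(-6) = -24)
(12 + R(Z*(-3) + 1))*T(5) = (12 - 24)*(3 + 5) = -12*8 = -96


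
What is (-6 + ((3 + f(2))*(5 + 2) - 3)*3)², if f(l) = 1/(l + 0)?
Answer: 13689/4 ≈ 3422.3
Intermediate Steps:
f(l) = 1/l
(-6 + ((3 + f(2))*(5 + 2) - 3)*3)² = (-6 + ((3 + 1/2)*(5 + 2) - 3)*3)² = (-6 + ((3 + ½)*7 - 3)*3)² = (-6 + ((7/2)*7 - 3)*3)² = (-6 + (49/2 - 3)*3)² = (-6 + (43/2)*3)² = (-6 + 129/2)² = (117/2)² = 13689/4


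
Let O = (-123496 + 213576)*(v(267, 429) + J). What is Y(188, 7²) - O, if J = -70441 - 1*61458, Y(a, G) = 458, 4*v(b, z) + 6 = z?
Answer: 11871936418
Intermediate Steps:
v(b, z) = -3/2 + z/4
J = -131899 (J = -70441 - 61458 = -131899)
O = -11871935960 (O = (-123496 + 213576)*((-3/2 + (¼)*429) - 131899) = 90080*((-3/2 + 429/4) - 131899) = 90080*(423/4 - 131899) = 90080*(-527173/4) = -11871935960)
Y(188, 7²) - O = 458 - 1*(-11871935960) = 458 + 11871935960 = 11871936418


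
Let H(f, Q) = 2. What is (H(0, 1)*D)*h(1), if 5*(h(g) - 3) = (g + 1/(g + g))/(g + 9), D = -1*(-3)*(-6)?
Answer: -2727/25 ≈ -109.08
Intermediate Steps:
D = -18 (D = 3*(-6) = -18)
h(g) = 3 + (g + 1/(2*g))/(5*(9 + g)) (h(g) = 3 + ((g + 1/(g + g))/(g + 9))/5 = 3 + ((g + 1/(2*g))/(9 + g))/5 = 3 + (g + 1/(2*g))/(5*(9 + g)))
(H(0, 1)*D)*h(1) = (2*(-18))*((1/10)*(1 + 32*1**2 + 270*1)/(1*(9 + 1))) = -18*(1 + 32*1 + 270)/(5*10) = -18*(1 + 32 + 270)/(5*10) = -18*303/(5*10) = -36*303/100 = -2727/25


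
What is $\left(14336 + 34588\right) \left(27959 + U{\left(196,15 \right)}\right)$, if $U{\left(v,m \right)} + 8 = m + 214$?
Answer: $1378678320$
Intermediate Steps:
$U{\left(v,m \right)} = 206 + m$ ($U{\left(v,m \right)} = -8 + \left(m + 214\right) = -8 + \left(214 + m\right) = 206 + m$)
$\left(14336 + 34588\right) \left(27959 + U{\left(196,15 \right)}\right) = \left(14336 + 34588\right) \left(27959 + \left(206 + 15\right)\right) = 48924 \left(27959 + 221\right) = 48924 \cdot 28180 = 1378678320$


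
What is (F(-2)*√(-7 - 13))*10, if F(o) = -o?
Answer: 40*I*√5 ≈ 89.443*I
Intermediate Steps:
(F(-2)*√(-7 - 13))*10 = ((-1*(-2))*√(-7 - 13))*10 = (2*√(-20))*10 = (2*(2*I*√5))*10 = (4*I*√5)*10 = 40*I*√5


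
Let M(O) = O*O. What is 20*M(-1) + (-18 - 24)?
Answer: -22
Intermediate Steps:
M(O) = O²
20*M(-1) + (-18 - 24) = 20*(-1)² + (-18 - 24) = 20*1 - 42 = 20 - 42 = -22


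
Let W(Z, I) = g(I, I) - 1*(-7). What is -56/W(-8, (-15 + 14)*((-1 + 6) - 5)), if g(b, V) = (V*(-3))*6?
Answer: -8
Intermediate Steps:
g(b, V) = -18*V (g(b, V) = -3*V*6 = -18*V)
W(Z, I) = 7 - 18*I (W(Z, I) = -18*I - 1*(-7) = -18*I + 7 = 7 - 18*I)
-56/W(-8, (-15 + 14)*((-1 + 6) - 5)) = -56/(7 - 18*(-15 + 14)*((-1 + 6) - 5)) = -56/(7 - (-18)*(5 - 5)) = -56/(7 - (-18)*0) = -56/(7 - 18*0) = -56/(7 + 0) = -56/7 = -56*1/7 = -8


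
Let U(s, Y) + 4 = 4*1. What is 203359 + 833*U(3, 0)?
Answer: 203359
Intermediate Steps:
U(s, Y) = 0 (U(s, Y) = -4 + 4*1 = -4 + 4 = 0)
203359 + 833*U(3, 0) = 203359 + 833*0 = 203359 + 0 = 203359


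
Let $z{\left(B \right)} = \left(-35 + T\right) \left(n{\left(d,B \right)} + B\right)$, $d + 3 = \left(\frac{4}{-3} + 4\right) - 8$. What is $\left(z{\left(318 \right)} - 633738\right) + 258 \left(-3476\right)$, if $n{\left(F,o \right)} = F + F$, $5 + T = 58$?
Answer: $-1525122$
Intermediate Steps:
$T = 53$ ($T = -5 + 58 = 53$)
$d = - \frac{25}{3}$ ($d = -3 - \left(4 + \frac{4}{3}\right) = -3 + \left(\left(4 \left(- \frac{1}{3}\right) + 4\right) - 8\right) = -3 + \left(\left(- \frac{4}{3} + 4\right) - 8\right) = -3 + \left(\frac{8}{3} - 8\right) = -3 - \frac{16}{3} = - \frac{25}{3} \approx -8.3333$)
$n{\left(F,o \right)} = 2 F$
$z{\left(B \right)} = -300 + 18 B$ ($z{\left(B \right)} = \left(-35 + 53\right) \left(2 \left(- \frac{25}{3}\right) + B\right) = 18 \left(- \frac{50}{3} + B\right) = -300 + 18 B$)
$\left(z{\left(318 \right)} - 633738\right) + 258 \left(-3476\right) = \left(\left(-300 + 18 \cdot 318\right) - 633738\right) + 258 \left(-3476\right) = \left(\left(-300 + 5724\right) - 633738\right) - 896808 = \left(5424 - 633738\right) - 896808 = -628314 - 896808 = -1525122$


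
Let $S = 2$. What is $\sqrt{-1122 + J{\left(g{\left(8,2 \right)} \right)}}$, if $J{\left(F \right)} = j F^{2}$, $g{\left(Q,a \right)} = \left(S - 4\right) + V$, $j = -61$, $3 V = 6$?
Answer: $i \sqrt{1122} \approx 33.496 i$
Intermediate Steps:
$V = 2$ ($V = \frac{1}{3} \cdot 6 = 2$)
$g{\left(Q,a \right)} = 0$ ($g{\left(Q,a \right)} = \left(2 - 4\right) + 2 = -2 + 2 = 0$)
$J{\left(F \right)} = - 61 F^{2}$
$\sqrt{-1122 + J{\left(g{\left(8,2 \right)} \right)}} = \sqrt{-1122 - 61 \cdot 0^{2}} = \sqrt{-1122 - 0} = \sqrt{-1122 + 0} = \sqrt{-1122} = i \sqrt{1122}$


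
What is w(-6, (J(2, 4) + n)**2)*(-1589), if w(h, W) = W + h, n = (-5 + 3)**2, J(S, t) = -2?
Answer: 3178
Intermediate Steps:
n = 4 (n = (-2)**2 = 4)
w(-6, (J(2, 4) + n)**2)*(-1589) = ((-2 + 4)**2 - 6)*(-1589) = (2**2 - 6)*(-1589) = (4 - 6)*(-1589) = -2*(-1589) = 3178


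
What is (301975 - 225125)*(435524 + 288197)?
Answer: 55617958850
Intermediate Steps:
(301975 - 225125)*(435524 + 288197) = 76850*723721 = 55617958850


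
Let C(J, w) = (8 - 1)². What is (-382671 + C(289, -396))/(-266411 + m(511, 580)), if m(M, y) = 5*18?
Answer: 382622/266321 ≈ 1.4367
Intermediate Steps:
m(M, y) = 90
C(J, w) = 49 (C(J, w) = 7² = 49)
(-382671 + C(289, -396))/(-266411 + m(511, 580)) = (-382671 + 49)/(-266411 + 90) = -382622/(-266321) = -382622*(-1/266321) = 382622/266321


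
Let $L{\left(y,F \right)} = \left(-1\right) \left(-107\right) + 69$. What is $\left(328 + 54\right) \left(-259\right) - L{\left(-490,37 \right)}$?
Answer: $-99114$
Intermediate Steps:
$L{\left(y,F \right)} = 176$ ($L{\left(y,F \right)} = 107 + 69 = 176$)
$\left(328 + 54\right) \left(-259\right) - L{\left(-490,37 \right)} = \left(328 + 54\right) \left(-259\right) - 176 = 382 \left(-259\right) - 176 = -98938 - 176 = -99114$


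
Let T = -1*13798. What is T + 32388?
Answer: 18590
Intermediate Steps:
T = -13798
T + 32388 = -13798 + 32388 = 18590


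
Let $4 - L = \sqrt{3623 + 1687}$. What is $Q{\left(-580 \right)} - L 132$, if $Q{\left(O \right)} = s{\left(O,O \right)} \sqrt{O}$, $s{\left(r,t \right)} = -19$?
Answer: $-528 + 396 \sqrt{590} - 38 i \sqrt{145} \approx 9090.8 - 457.58 i$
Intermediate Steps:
$Q{\left(O \right)} = - 19 \sqrt{O}$
$L = 4 - 3 \sqrt{590}$ ($L = 4 - \sqrt{3623 + 1687} = 4 - \sqrt{5310} = 4 - 3 \sqrt{590} \approx -68.87$)
$Q{\left(-580 \right)} - L 132 = - 19 \sqrt{-580} - \left(4 - 3 \sqrt{590}\right) 132 = - 19 \cdot 2 i \sqrt{145} - \left(528 - 396 \sqrt{590}\right) = - 38 i \sqrt{145} - \left(528 - 396 \sqrt{590}\right) = -528 + 396 \sqrt{590} - 38 i \sqrt{145}$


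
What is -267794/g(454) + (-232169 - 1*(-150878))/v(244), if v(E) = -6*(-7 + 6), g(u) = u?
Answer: -6418813/454 ≈ -14138.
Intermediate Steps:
v(E) = 6 (v(E) = -6*(-1) = 6)
-267794/g(454) + (-232169 - 1*(-150878))/v(244) = -267794/454 + (-232169 - 1*(-150878))/6 = -267794*1/454 + (-232169 + 150878)*(1/6) = -133897/227 - 81291*1/6 = -133897/227 - 27097/2 = -6418813/454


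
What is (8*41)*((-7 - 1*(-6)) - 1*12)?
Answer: -4264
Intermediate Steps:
(8*41)*((-7 - 1*(-6)) - 1*12) = 328*((-7 + 6) - 12) = 328*(-1 - 12) = 328*(-13) = -4264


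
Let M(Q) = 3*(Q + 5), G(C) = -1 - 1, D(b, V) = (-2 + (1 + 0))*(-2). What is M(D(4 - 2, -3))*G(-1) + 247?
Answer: 205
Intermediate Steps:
D(b, V) = 2 (D(b, V) = (-2 + 1)*(-2) = -1*(-2) = 2)
G(C) = -2
M(Q) = 15 + 3*Q (M(Q) = 3*(5 + Q) = 15 + 3*Q)
M(D(4 - 2, -3))*G(-1) + 247 = (15 + 3*2)*(-2) + 247 = (15 + 6)*(-2) + 247 = 21*(-2) + 247 = -42 + 247 = 205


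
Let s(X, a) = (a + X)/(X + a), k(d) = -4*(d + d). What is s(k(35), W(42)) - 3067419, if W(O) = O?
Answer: -3067418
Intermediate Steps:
k(d) = -8*d
s(X, a) = 1 (s(X, a) = (X + a)/(X + a) = 1)
s(k(35), W(42)) - 3067419 = 1 - 3067419 = -3067418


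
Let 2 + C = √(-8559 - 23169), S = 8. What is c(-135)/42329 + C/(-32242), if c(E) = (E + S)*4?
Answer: -1163877/97483687 - 2*I*√1983/16121 ≈ -0.011939 - 0.0055246*I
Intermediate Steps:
C = -2 + 4*I*√1983 (C = -2 + √(-8559 - 23169) = -2 + √(-31728) = -2 + 4*I*√1983 ≈ -2.0 + 178.12*I)
c(E) = 32 + 4*E (c(E) = (E + 8)*4 = (8 + E)*4 = 32 + 4*E)
c(-135)/42329 + C/(-32242) = (32 + 4*(-135))/42329 + (-2 + 4*I*√1983)/(-32242) = (32 - 540)*(1/42329) + (-2 + 4*I*√1983)*(-1/32242) = -508*1/42329 + (1/16121 - 2*I*√1983/16121) = -508/42329 + (1/16121 - 2*I*√1983/16121) = -1163877/97483687 - 2*I*√1983/16121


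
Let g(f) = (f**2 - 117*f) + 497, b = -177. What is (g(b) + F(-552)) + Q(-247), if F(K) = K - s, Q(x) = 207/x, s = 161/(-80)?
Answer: 1027207287/19760 ≈ 51984.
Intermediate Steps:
g(f) = 497 + f**2 - 117*f
s = -161/80 (s = 161*(-1/80) = -161/80 ≈ -2.0125)
F(K) = 161/80 + K (F(K) = K - 1*(-161/80) = K + 161/80 = 161/80 + K)
(g(b) + F(-552)) + Q(-247) = ((497 + (-177)**2 - 117*(-177)) + (161/80 - 552)) + 207/(-247) = ((497 + 31329 + 20709) - 43999/80) + 207*(-1/247) = (52535 - 43999/80) - 207/247 = 4158801/80 - 207/247 = 1027207287/19760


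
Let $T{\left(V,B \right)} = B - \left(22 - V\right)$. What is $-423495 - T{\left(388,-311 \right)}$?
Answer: $-423550$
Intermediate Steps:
$T{\left(V,B \right)} = -22 + B + V$ ($T{\left(V,B \right)} = B + \left(-22 + V\right) = -22 + B + V$)
$-423495 - T{\left(388,-311 \right)} = -423495 - \left(-22 - 311 + 388\right) = -423495 - 55 = -423550$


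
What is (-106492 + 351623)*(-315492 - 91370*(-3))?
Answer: -10144011042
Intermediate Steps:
(-106492 + 351623)*(-315492 - 91370*(-3)) = 245131*(-315492 + 274110) = 245131*(-41382) = -10144011042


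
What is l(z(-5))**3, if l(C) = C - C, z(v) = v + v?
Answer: 0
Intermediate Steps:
z(v) = 2*v
l(C) = 0
l(z(-5))**3 = 0**3 = 0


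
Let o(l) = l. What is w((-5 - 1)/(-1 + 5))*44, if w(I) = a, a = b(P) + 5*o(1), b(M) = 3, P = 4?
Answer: 352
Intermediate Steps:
a = 8 (a = 3 + 5*1 = 3 + 5 = 8)
w(I) = 8
w((-5 - 1)/(-1 + 5))*44 = 8*44 = 352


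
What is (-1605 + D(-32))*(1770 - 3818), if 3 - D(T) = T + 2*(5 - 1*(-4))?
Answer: 3252224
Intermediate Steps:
D(T) = -15 - T (D(T) = 3 - (T + 2*(5 - 1*(-4))) = 3 - (T + 2*(5 + 4)) = 3 - (T + 2*9) = 3 - (T + 18) = 3 - (18 + T) = 3 + (-18 - T) = -15 - T)
(-1605 + D(-32))*(1770 - 3818) = (-1605 + (-15 - 1*(-32)))*(1770 - 3818) = (-1605 + (-15 + 32))*(-2048) = (-1605 + 17)*(-2048) = -1588*(-2048) = 3252224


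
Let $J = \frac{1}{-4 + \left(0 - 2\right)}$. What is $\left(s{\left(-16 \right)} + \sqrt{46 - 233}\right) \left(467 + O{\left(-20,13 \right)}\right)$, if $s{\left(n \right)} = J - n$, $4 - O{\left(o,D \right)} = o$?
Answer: $\frac{46645}{6} + 491 i \sqrt{187} \approx 7774.2 + 6714.3 i$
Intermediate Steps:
$J = - \frac{1}{6}$ ($J = \frac{1}{-4 - 2} = \frac{1}{-6} = - \frac{1}{6} \approx -0.16667$)
$O{\left(o,D \right)} = 4 - o$
$s{\left(n \right)} = - \frac{1}{6} - n$
$\left(s{\left(-16 \right)} + \sqrt{46 - 233}\right) \left(467 + O{\left(-20,13 \right)}\right) = \left(\left(- \frac{1}{6} - -16\right) + \sqrt{46 - 233}\right) \left(467 + \left(4 - -20\right)\right) = \left(\left(- \frac{1}{6} + 16\right) + \sqrt{-187}\right) \left(467 + \left(4 + 20\right)\right) = \left(\frac{95}{6} + i \sqrt{187}\right) \left(467 + 24\right) = \left(\frac{95}{6} + i \sqrt{187}\right) 491 = \frac{46645}{6} + 491 i \sqrt{187}$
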